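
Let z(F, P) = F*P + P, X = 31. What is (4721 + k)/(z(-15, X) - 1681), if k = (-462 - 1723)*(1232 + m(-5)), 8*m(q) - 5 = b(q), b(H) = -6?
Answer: 21495407/16920 ≈ 1270.4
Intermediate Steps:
m(q) = -1/8 (m(q) = 5/8 + (1/8)*(-6) = 5/8 - 3/4 = -1/8)
k = -21533175/8 (k = (-462 - 1723)*(1232 - 1/8) = -2185*9855/8 = -21533175/8 ≈ -2.6916e+6)
z(F, P) = P + F*P
(4721 + k)/(z(-15, X) - 1681) = (4721 - 21533175/8)/(31*(1 - 15) - 1681) = -21495407/(8*(31*(-14) - 1681)) = -21495407/(8*(-434 - 1681)) = -21495407/8/(-2115) = -21495407/8*(-1/2115) = 21495407/16920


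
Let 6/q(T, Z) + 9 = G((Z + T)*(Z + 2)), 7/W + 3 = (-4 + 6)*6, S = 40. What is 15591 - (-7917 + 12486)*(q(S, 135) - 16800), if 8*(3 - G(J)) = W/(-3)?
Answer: 98968627023/1289 ≈ 7.6779e+7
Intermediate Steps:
W = 7/9 (W = 7/(-3 + (-4 + 6)*6) = 7/(-3 + 2*6) = 7/(-3 + 12) = 7/9 ≈ 0.77778)
G(J) = 655/216 (G(J) = 3 - 7/(72*(-3)) = 3 - 7*(-1)/(72*3) = 3 - 1/8*(-7/27) = 3 + 7/216 = 655/216)
q(T, Z) = -1296/1289 (q(T, Z) = 6/(-9 + 655/216) = 6/(-1289/216) = 6*(-216/1289) = -1296/1289)
15591 - (-7917 + 12486)*(q(S, 135) - 16800) = 15591 - (-7917 + 12486)*(-1296/1289 - 16800) = 15591 - 4569*(-21656496)/1289 = 15591 - 1*(-98948530224/1289) = 15591 + 98948530224/1289 = 98968627023/1289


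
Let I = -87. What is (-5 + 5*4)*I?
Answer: -1305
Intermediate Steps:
(-5 + 5*4)*I = (-5 + 5*4)*(-87) = (-5 + 20)*(-87) = 15*(-87) = -1305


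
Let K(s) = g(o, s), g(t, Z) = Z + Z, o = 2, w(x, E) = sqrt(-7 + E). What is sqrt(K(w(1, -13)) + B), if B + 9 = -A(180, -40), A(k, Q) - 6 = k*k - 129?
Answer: sqrt(-32286 + 4*I*sqrt(5)) ≈ 0.025 + 179.68*I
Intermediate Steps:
g(t, Z) = 2*Z
K(s) = 2*s
A(k, Q) = -123 + k**2 (A(k, Q) = 6 + (k*k - 129) = 6 + (k**2 - 129) = 6 + (-129 + k**2) = -123 + k**2)
B = -32286 (B = -9 - (-123 + 180**2) = -9 - (-123 + 32400) = -9 - 1*32277 = -9 - 32277 = -32286)
sqrt(K(w(1, -13)) + B) = sqrt(2*sqrt(-7 - 13) - 32286) = sqrt(2*sqrt(-20) - 32286) = sqrt(2*(2*I*sqrt(5)) - 32286) = sqrt(4*I*sqrt(5) - 32286) = sqrt(-32286 + 4*I*sqrt(5))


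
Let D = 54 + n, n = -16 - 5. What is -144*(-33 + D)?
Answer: 0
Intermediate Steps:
n = -21
D = 33 (D = 54 - 21 = 33)
-144*(-33 + D) = -144*(-33 + 33) = -144*0 = 0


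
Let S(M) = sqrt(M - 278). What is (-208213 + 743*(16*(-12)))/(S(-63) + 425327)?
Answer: -149234059163/180903057270 + 350869*I*sqrt(341)/180903057270 ≈ -0.82494 + 3.5816e-5*I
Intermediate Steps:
S(M) = sqrt(-278 + M)
(-208213 + 743*(16*(-12)))/(S(-63) + 425327) = (-208213 + 743*(16*(-12)))/(sqrt(-278 - 63) + 425327) = (-208213 + 743*(-192))/(sqrt(-341) + 425327) = (-208213 - 142656)/(I*sqrt(341) + 425327) = -350869/(425327 + I*sqrt(341))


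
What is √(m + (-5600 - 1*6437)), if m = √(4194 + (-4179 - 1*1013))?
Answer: √(-12037 + I*√998) ≈ 0.144 + 109.71*I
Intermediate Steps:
m = I*√998 (m = √(4194 + (-4179 - 1013)) = √(4194 - 5192) = √(-998) = I*√998 ≈ 31.591*I)
√(m + (-5600 - 1*6437)) = √(I*√998 + (-5600 - 1*6437)) = √(I*√998 + (-5600 - 6437)) = √(I*√998 - 12037) = √(-12037 + I*√998)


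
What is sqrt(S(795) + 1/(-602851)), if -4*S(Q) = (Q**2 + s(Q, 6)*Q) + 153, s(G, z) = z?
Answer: 4*I*sqrt(3616962245959093)/602851 ≈ 399.04*I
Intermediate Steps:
S(Q) = -153/4 - 3*Q/2 - Q**2/4 (S(Q) = -((Q**2 + 6*Q) + 153)/4 = -(153 + Q**2 + 6*Q)/4 = -153/4 - 3*Q/2 - Q**2/4)
sqrt(S(795) + 1/(-602851)) = sqrt((-153/4 - 3/2*795 - 1/4*795**2) + 1/(-602851)) = sqrt((-153/4 - 2385/2 - 1/4*632025) - 1/602851) = sqrt((-153/4 - 2385/2 - 632025/4) - 1/602851) = sqrt(-159237 - 1/602851) = sqrt(-95996184688/602851) = 4*I*sqrt(3616962245959093)/602851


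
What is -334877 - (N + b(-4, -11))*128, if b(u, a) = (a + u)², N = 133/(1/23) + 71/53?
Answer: -40036225/53 ≈ -7.5540e+5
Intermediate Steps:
N = 162198/53 (N = 133/(1/23) + 71*(1/53) = 133*23 + 71/53 = 3059 + 71/53 = 162198/53 ≈ 3060.3)
-334877 - (N + b(-4, -11))*128 = -334877 - (162198/53 + (-11 - 4)²)*128 = -334877 - (162198/53 + (-15)²)*128 = -334877 - (162198/53 + 225)*128 = -334877 - 174123*128/53 = -334877 - 1*22287744/53 = -334877 - 22287744/53 = -40036225/53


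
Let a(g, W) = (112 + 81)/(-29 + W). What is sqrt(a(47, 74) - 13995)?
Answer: I*sqrt(3147910)/15 ≈ 118.28*I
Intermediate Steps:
a(g, W) = 193/(-29 + W)
sqrt(a(47, 74) - 13995) = sqrt(193/(-29 + 74) - 13995) = sqrt(193/45 - 13995) = sqrt(-629582/45) = I*sqrt(3147910)/15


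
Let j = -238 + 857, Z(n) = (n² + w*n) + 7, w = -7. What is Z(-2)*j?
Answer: 15475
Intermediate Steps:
Z(n) = 7 + n² - 7*n (Z(n) = (n² - 7*n) + 7 = 7 + n² - 7*n)
j = 619
Z(-2)*j = (7 + (-2)² - 7*(-2))*619 = (7 + 4 + 14)*619 = 25*619 = 15475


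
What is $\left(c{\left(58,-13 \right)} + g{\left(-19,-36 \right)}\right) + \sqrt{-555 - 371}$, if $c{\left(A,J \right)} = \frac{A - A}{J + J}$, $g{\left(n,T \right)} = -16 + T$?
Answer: $-52 + i \sqrt{926} \approx -52.0 + 30.43 i$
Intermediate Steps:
$c{\left(A,J \right)} = 0$ ($c{\left(A,J \right)} = \frac{0}{2 J} = 0 \frac{1}{2 J} = 0$)
$\left(c{\left(58,-13 \right)} + g{\left(-19,-36 \right)}\right) + \sqrt{-555 - 371} = \left(0 - 52\right) + \sqrt{-555 - 371} = \left(0 - 52\right) + \sqrt{-926} = -52 + i \sqrt{926}$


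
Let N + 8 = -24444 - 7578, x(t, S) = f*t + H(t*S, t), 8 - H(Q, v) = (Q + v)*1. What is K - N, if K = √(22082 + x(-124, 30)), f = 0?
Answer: 32030 + √25934 ≈ 32191.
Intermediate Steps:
H(Q, v) = 8 - Q - v (H(Q, v) = 8 - (Q + v) = 8 + (-Q - v) = 8 - Q - v)
x(t, S) = 8 - t - S*t (x(t, S) = 0*t + (8 - t*S - t) = 0 + (8 - S*t - t) = 0 + (8 - t - S*t) = 8 - t - S*t)
N = -32030 (N = -8 + (-24444 - 7578) = -8 - 32022 = -32030)
K = √25934 (K = √(22082 + (8 - 1*(-124) - 1*30*(-124))) = √(22082 + (8 + 124 + 3720)) = √(22082 + 3852) = √25934 ≈ 161.04)
K - N = √25934 - 1*(-32030) = √25934 + 32030 = 32030 + √25934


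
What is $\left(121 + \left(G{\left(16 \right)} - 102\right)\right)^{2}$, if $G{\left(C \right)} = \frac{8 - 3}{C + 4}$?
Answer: $\frac{5929}{16} \approx 370.56$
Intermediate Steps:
$G{\left(C \right)} = \frac{5}{4 + C}$
$\left(121 + \left(G{\left(16 \right)} - 102\right)\right)^{2} = \left(121 - \left(102 - \frac{5}{4 + 16}\right)\right)^{2} = \left(121 - \left(102 - \frac{5}{20}\right)\right)^{2} = \left(121 + \left(5 \cdot \frac{1}{20} - 102\right)\right)^{2} = \left(121 + \left(\frac{1}{4} - 102\right)\right)^{2} = \left(121 - \frac{407}{4}\right)^{2} = \left(\frac{77}{4}\right)^{2} = \frac{5929}{16}$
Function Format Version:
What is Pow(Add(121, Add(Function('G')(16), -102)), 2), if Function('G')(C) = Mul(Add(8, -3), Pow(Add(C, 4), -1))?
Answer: Rational(5929, 16) ≈ 370.56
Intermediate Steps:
Function('G')(C) = Mul(5, Pow(Add(4, C), -1))
Pow(Add(121, Add(Function('G')(16), -102)), 2) = Pow(Add(121, Add(Mul(5, Pow(Add(4, 16), -1)), -102)), 2) = Pow(Add(121, Add(Mul(5, Pow(20, -1)), -102)), 2) = Pow(Add(121, Add(Mul(5, Rational(1, 20)), -102)), 2) = Pow(Add(121, Add(Rational(1, 4), -102)), 2) = Pow(Add(121, Rational(-407, 4)), 2) = Pow(Rational(77, 4), 2) = Rational(5929, 16)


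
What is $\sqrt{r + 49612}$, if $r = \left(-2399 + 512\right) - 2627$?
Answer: $\sqrt{45098} \approx 212.36$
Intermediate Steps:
$r = -4514$ ($r = -1887 - 2627 = -4514$)
$\sqrt{r + 49612} = \sqrt{-4514 + 49612} = \sqrt{45098}$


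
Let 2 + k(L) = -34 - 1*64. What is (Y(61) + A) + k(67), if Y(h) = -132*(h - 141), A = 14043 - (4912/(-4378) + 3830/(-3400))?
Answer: 18238276207/744260 ≈ 24505.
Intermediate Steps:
k(L) = -100 (k(L) = -2 + (-34 - 1*64) = -2 + (-34 - 64) = -2 - 98 = -100)
A = 10453316607/744260 (A = 14043 - (4912*(-1/4378) + 3830*(-1/3400)) = 14043 - (-2456/2189 - 383/340) = 14043 - 1*(-1673427/744260) = 14043 + 1673427/744260 = 10453316607/744260 ≈ 14045.)
Y(h) = 18612 - 132*h (Y(h) = -132*(-141 + h) = 18612 - 132*h)
(Y(61) + A) + k(67) = ((18612 - 132*61) + 10453316607/744260) - 100 = ((18612 - 8052) + 10453316607/744260) - 100 = (10560 + 10453316607/744260) - 100 = 18312702207/744260 - 100 = 18238276207/744260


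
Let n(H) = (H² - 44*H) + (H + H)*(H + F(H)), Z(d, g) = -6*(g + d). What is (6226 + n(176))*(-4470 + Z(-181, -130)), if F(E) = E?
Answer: -399354648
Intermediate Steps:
Z(d, g) = -6*d - 6*g (Z(d, g) = -6*(d + g) = -6*d - 6*g)
n(H) = -44*H + 5*H² (n(H) = (H² - 44*H) + (H + H)*(H + H) = (H² - 44*H) + (2*H)*(2*H) = (H² - 44*H) + 4*H² = -44*H + 5*H²)
(6226 + n(176))*(-4470 + Z(-181, -130)) = (6226 + 176*(-44 + 5*176))*(-4470 + (-6*(-181) - 6*(-130))) = (6226 + 176*(-44 + 880))*(-4470 + (1086 + 780)) = (6226 + 176*836)*(-4470 + 1866) = (6226 + 147136)*(-2604) = 153362*(-2604) = -399354648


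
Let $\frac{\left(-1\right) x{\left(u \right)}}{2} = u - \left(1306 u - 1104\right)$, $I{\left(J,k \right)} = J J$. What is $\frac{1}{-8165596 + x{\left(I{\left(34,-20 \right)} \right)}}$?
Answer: $- \frac{1}{5150644} \approx -1.9415 \cdot 10^{-7}$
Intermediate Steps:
$I{\left(J,k \right)} = J^{2}$
$x{\left(u \right)} = -2208 + 2610 u$ ($x{\left(u \right)} = - 2 \left(u - \left(1306 u - 1104\right)\right) = - 2 \left(u - \left(-1104 + 1306 u\right)\right) = - 2 \left(1104 - 1305 u\right) = -2208 + 2610 u$)
$\frac{1}{-8165596 + x{\left(I{\left(34,-20 \right)} \right)}} = \frac{1}{-8165596 - \left(2208 - 2610 \cdot 34^{2}\right)} = \frac{1}{-8165596 + \left(-2208 + 2610 \cdot 1156\right)} = \frac{1}{-8165596 + \left(-2208 + 3017160\right)} = \frac{1}{-8165596 + 3014952} = \frac{1}{-5150644} = - \frac{1}{5150644}$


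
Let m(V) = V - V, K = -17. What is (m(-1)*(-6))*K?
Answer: 0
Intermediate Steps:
m(V) = 0
(m(-1)*(-6))*K = (0*(-6))*(-17) = 0*(-17) = 0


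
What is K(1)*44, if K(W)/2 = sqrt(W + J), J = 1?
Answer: 88*sqrt(2) ≈ 124.45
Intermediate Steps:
K(W) = 2*sqrt(1 + W) (K(W) = 2*sqrt(W + 1) = 2*sqrt(1 + W))
K(1)*44 = (2*sqrt(1 + 1))*44 = (2*sqrt(2))*44 = 88*sqrt(2)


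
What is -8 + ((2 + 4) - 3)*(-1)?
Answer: -11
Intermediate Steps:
-8 + ((2 + 4) - 3)*(-1) = -8 + (6 - 3)*(-1) = -8 + 3*(-1) = -8 - 3 = -11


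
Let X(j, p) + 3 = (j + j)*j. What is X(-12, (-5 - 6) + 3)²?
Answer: 81225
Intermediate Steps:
X(j, p) = -3 + 2*j² (X(j, p) = -3 + (j + j)*j = -3 + (2*j)*j = -3 + 2*j²)
X(-12, (-5 - 6) + 3)² = (-3 + 2*(-12)²)² = (-3 + 2*144)² = (-3 + 288)² = 285² = 81225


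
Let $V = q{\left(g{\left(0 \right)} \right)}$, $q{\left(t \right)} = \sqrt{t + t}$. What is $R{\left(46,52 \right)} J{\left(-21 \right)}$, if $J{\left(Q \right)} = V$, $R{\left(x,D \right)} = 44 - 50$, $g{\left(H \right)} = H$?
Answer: $0$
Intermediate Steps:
$R{\left(x,D \right)} = -6$ ($R{\left(x,D \right)} = 44 - 50 = -6$)
$q{\left(t \right)} = \sqrt{2} \sqrt{t}$ ($q{\left(t \right)} = \sqrt{2 t} = \sqrt{2} \sqrt{t}$)
$V = 0$ ($V = \sqrt{2} \sqrt{0} = \sqrt{2} \cdot 0 = 0$)
$J{\left(Q \right)} = 0$
$R{\left(46,52 \right)} J{\left(-21 \right)} = \left(-6\right) 0 = 0$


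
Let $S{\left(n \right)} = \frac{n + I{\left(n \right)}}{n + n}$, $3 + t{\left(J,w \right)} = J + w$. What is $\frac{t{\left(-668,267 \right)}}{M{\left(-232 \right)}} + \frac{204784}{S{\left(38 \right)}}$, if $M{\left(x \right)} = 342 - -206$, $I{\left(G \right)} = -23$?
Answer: $\frac{2132209493}{2055} \approx 1.0376 \cdot 10^{6}$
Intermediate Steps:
$M{\left(x \right)} = 548$ ($M{\left(x \right)} = 342 + 206 = 548$)
$t{\left(J,w \right)} = -3 + J + w$ ($t{\left(J,w \right)} = -3 + \left(J + w\right) = -3 + J + w$)
$S{\left(n \right)} = \frac{-23 + n}{2 n}$ ($S{\left(n \right)} = \frac{n - 23}{n + n} = \frac{-23 + n}{2 n}$)
$\frac{t{\left(-668,267 \right)}}{M{\left(-232 \right)}} + \frac{204784}{S{\left(38 \right)}} = \frac{-3 - 668 + 267}{548} + \frac{204784}{\frac{1}{2} \cdot \frac{1}{38} \left(-23 + 38\right)} = \left(-404\right) \frac{1}{548} + \frac{204784}{\frac{1}{2} \cdot \frac{1}{38} \cdot 15} = - \frac{101}{137} + \frac{204784}{\frac{15}{76}} = - \frac{101}{137} + 204784 \cdot \frac{76}{15} = - \frac{101}{137} + \frac{15563584}{15} = \frac{2132209493}{2055}$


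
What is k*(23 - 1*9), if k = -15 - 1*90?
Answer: -1470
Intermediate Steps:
k = -105 (k = -15 - 90 = -105)
k*(23 - 1*9) = -105*(23 - 1*9) = -105*(23 - 9) = -105*14 = -1470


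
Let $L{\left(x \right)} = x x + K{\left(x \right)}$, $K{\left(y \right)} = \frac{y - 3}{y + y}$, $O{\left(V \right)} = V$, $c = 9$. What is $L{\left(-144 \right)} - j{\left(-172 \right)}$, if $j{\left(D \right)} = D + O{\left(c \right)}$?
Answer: $\frac{2006353}{96} \approx 20900.0$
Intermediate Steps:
$K{\left(y \right)} = \frac{-3 + y}{2 y}$
$j{\left(D \right)} = 9 + D$ ($j{\left(D \right)} = D + 9 = 9 + D$)
$L{\left(x \right)} = x^{2} + \frac{-3 + x}{2 x}$ ($L{\left(x \right)} = x x + \frac{-3 + x}{2 x} = x^{2} + \frac{-3 + x}{2 x}$)
$L{\left(-144 \right)} - j{\left(-172 \right)} = \frac{-3 - 144 + 2 \left(-144\right)^{3}}{2 \left(-144\right)} - \left(9 - 172\right) = \frac{1}{2} \left(- \frac{1}{144}\right) \left(-3 - 144 + 2 \left(-2985984\right)\right) - -163 = \frac{1}{2} \left(- \frac{1}{144}\right) \left(-3 - 144 - 5971968\right) + 163 = \frac{1}{2} \left(- \frac{1}{144}\right) \left(-5972115\right) + 163 = \frac{1990705}{96} + 163 = \frac{2006353}{96}$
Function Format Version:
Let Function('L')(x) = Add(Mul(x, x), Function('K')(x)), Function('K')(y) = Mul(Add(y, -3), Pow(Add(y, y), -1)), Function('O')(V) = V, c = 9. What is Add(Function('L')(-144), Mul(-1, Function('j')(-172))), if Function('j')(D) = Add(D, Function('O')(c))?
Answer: Rational(2006353, 96) ≈ 20900.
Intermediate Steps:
Function('K')(y) = Mul(Rational(1, 2), Pow(y, -1), Add(-3, y)) (Function('K')(y) = Mul(Add(-3, y), Pow(Mul(2, y), -1)) = Mul(Add(-3, y), Mul(Rational(1, 2), Pow(y, -1))) = Mul(Rational(1, 2), Pow(y, -1), Add(-3, y)))
Function('j')(D) = Add(9, D) (Function('j')(D) = Add(D, 9) = Add(9, D))
Function('L')(x) = Add(Pow(x, 2), Mul(Rational(1, 2), Pow(x, -1), Add(-3, x))) (Function('L')(x) = Add(Mul(x, x), Mul(Rational(1, 2), Pow(x, -1), Add(-3, x))) = Add(Pow(x, 2), Mul(Rational(1, 2), Pow(x, -1), Add(-3, x))))
Add(Function('L')(-144), Mul(-1, Function('j')(-172))) = Add(Mul(Rational(1, 2), Pow(-144, -1), Add(-3, -144, Mul(2, Pow(-144, 3)))), Mul(-1, Add(9, -172))) = Add(Mul(Rational(1, 2), Rational(-1, 144), Add(-3, -144, Mul(2, -2985984))), Mul(-1, -163)) = Add(Mul(Rational(1, 2), Rational(-1, 144), Add(-3, -144, -5971968)), 163) = Add(Mul(Rational(1, 2), Rational(-1, 144), -5972115), 163) = Add(Rational(1990705, 96), 163) = Rational(2006353, 96)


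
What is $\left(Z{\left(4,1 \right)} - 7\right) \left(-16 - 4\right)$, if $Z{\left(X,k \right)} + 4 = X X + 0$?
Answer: $-100$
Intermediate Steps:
$Z{\left(X,k \right)} = -4 + X^{2}$ ($Z{\left(X,k \right)} = -4 + \left(X X + 0\right) = -4 + \left(X^{2} + 0\right) = -4 + X^{2}$)
$\left(Z{\left(4,1 \right)} - 7\right) \left(-16 - 4\right) = \left(\left(-4 + 4^{2}\right) - 7\right) \left(-16 - 4\right) = \left(\left(-4 + 16\right) - 7\right) \left(-16 - 4\right) = \left(12 - 7\right) \left(-20\right) = 5 \left(-20\right) = -100$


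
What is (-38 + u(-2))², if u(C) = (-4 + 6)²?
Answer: 1156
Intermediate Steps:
u(C) = 4 (u(C) = 2² = 4)
(-38 + u(-2))² = (-38 + 4)² = (-34)² = 1156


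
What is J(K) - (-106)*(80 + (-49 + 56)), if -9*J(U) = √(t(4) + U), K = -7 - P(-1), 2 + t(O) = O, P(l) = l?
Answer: 9222 - 2*I/9 ≈ 9222.0 - 0.22222*I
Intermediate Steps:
t(O) = -2 + O
K = -6 (K = -7 - 1*(-1) = -7 + 1 = -6)
J(U) = -√(2 + U)/9 (J(U) = -√((-2 + 4) + U)/9 = -√(2 + U)/9)
J(K) - (-106)*(80 + (-49 + 56)) = -√(2 - 6)/9 - (-106)*(80 + (-49 + 56)) = -2*I/9 - (-106)*(80 + 7) = -2*I/9 - (-106)*87 = -2*I/9 - 1*(-9222) = -2*I/9 + 9222 = 9222 - 2*I/9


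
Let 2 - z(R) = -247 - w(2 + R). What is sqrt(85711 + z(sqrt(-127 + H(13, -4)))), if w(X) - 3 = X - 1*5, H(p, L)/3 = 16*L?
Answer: sqrt(85960 + I*sqrt(319)) ≈ 293.19 + 0.03*I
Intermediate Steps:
H(p, L) = 48*L (H(p, L) = 3*(16*L) = 48*L)
w(X) = -2 + X (w(X) = 3 + (X - 1*5) = 3 + (X - 5) = 3 + (-5 + X) = -2 + X)
z(R) = 249 + R (z(R) = 2 - (-247 - (-2 + (2 + R))) = 2 - (-247 - R) = 2 + (247 + R) = 249 + R)
sqrt(85711 + z(sqrt(-127 + H(13, -4)))) = sqrt(85711 + (249 + sqrt(-127 + 48*(-4)))) = sqrt(85711 + (249 + sqrt(-127 - 192))) = sqrt(85711 + (249 + sqrt(-319))) = sqrt(85711 + (249 + I*sqrt(319))) = sqrt(85960 + I*sqrt(319))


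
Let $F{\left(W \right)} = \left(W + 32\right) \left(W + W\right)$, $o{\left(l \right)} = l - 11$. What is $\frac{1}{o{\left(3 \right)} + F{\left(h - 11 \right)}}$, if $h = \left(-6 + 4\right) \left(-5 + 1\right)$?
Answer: $- \frac{1}{182} \approx -0.0054945$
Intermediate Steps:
$o{\left(l \right)} = -11 + l$
$h = 8$ ($h = \left(-2\right) \left(-4\right) = 8$)
$F{\left(W \right)} = 2 W \left(32 + W\right)$ ($F{\left(W \right)} = \left(32 + W\right) 2 W = 2 W \left(32 + W\right)$)
$\frac{1}{o{\left(3 \right)} + F{\left(h - 11 \right)}} = \frac{1}{\left(-11 + 3\right) + 2 \left(8 - 11\right) \left(32 + \left(8 - 11\right)\right)} = \frac{1}{-8 + 2 \left(8 - 11\right) \left(32 + \left(8 - 11\right)\right)} = \frac{1}{-8 + 2 \left(-3\right) \left(32 - 3\right)} = \frac{1}{-8 + 2 \left(-3\right) 29} = \frac{1}{-8 - 174} = \frac{1}{-182} = - \frac{1}{182}$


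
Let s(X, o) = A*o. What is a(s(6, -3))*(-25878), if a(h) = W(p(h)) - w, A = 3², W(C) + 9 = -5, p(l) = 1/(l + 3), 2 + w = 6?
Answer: 465804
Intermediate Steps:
w = 4 (w = -2 + 6 = 4)
p(l) = 1/(3 + l)
W(C) = -14 (W(C) = -9 - 5 = -14)
A = 9
s(X, o) = 9*o
a(h) = -18 (a(h) = -14 - 1*4 = -14 - 4 = -18)
a(s(6, -3))*(-25878) = -18*(-25878) = 465804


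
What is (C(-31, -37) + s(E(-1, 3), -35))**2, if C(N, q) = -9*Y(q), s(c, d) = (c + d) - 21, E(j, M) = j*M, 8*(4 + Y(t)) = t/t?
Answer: 37249/64 ≈ 582.02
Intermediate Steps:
Y(t) = -31/8 (Y(t) = -4 + (t/t)/8 = -4 + (1/8)*1 = -4 + 1/8 = -31/8)
E(j, M) = M*j
s(c, d) = -21 + c + d
C(N, q) = 279/8 (C(N, q) = -9*(-31/8) = 279/8)
(C(-31, -37) + s(E(-1, 3), -35))**2 = (279/8 + (-21 + 3*(-1) - 35))**2 = (279/8 + (-21 - 3 - 35))**2 = (279/8 - 59)**2 = (-193/8)**2 = 37249/64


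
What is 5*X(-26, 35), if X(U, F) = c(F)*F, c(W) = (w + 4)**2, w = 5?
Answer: 14175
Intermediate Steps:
c(W) = 81 (c(W) = (5 + 4)**2 = 9**2 = 81)
X(U, F) = 81*F
5*X(-26, 35) = 5*(81*35) = 5*2835 = 14175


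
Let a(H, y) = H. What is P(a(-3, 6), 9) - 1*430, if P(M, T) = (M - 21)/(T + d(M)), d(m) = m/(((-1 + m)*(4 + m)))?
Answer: -5622/13 ≈ -432.46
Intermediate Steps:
d(m) = m/((-1 + m)*(4 + m)) (d(m) = m*(1/((-1 + m)*(4 + m))) = m/((-1 + m)*(4 + m)))
P(M, T) = (-21 + M)/(T + M/(-4 + M² + 3*M)) (P(M, T) = (M - 21)/(T + M/(-4 + M² + 3*M)) = (-21 + M)/(T + M/(-4 + M² + 3*M)))
P(a(-3, 6), 9) - 1*430 = (-21 - 3)*(-4 + (-3)² + 3*(-3))/(-3 + 9*(-4 + (-3)² + 3*(-3))) - 1*430 = -24*(-4 + 9 - 9)/(-3 + 9*(-4 + 9 - 9)) - 430 = -24*(-4)/(-3 + 9*(-4)) - 430 = -24*(-4)/(-3 - 36) - 430 = -24*(-4)/(-39) - 430 = -1/39*(-24)*(-4) - 430 = -32/13 - 430 = -5622/13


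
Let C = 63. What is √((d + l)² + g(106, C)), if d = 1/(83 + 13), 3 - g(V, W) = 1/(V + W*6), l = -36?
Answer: √1447723129/1056 ≈ 36.031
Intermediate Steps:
g(V, W) = 3 - 1/(V + 6*W) (g(V, W) = 3 - 1/(V + W*6) = 3 - 1/(V + 6*W))
d = 1/96 ≈ 0.010417
√((d + l)² + g(106, C)) = √((1/96 - 36)² + (-1 + 3*106 + 18*63)/(106 + 6*63)) = √((-3455/96)² + (-1 + 318 + 1134)/(106 + 378)) = √(11937025/9216 + 1451/484) = √(1447723129/1115136) = √1447723129/1056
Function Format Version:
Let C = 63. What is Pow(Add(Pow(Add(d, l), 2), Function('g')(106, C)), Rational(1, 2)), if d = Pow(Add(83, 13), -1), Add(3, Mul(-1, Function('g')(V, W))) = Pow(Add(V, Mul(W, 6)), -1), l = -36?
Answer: Mul(Rational(1, 1056), Pow(1447723129, Rational(1, 2))) ≈ 36.031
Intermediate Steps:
Function('g')(V, W) = Add(3, Mul(-1, Pow(Add(V, Mul(6, W)), -1))) (Function('g')(V, W) = Add(3, Mul(-1, Pow(Add(V, Mul(W, 6)), -1))) = Add(3, Mul(-1, Pow(Add(V, Mul(6, W)), -1))))
d = Rational(1, 96) (d = Pow(96, -1) = Rational(1, 96) ≈ 0.010417)
Pow(Add(Pow(Add(d, l), 2), Function('g')(106, C)), Rational(1, 2)) = Pow(Add(Pow(Add(Rational(1, 96), -36), 2), Mul(Pow(Add(106, Mul(6, 63)), -1), Add(-1, Mul(3, 106), Mul(18, 63)))), Rational(1, 2)) = Pow(Add(Pow(Rational(-3455, 96), 2), Mul(Pow(Add(106, 378), -1), Add(-1, 318, 1134))), Rational(1, 2)) = Pow(Add(Rational(11937025, 9216), Mul(Pow(484, -1), 1451)), Rational(1, 2)) = Pow(Add(Rational(11937025, 9216), Mul(Rational(1, 484), 1451)), Rational(1, 2)) = Pow(Add(Rational(11937025, 9216), Rational(1451, 484)), Rational(1, 2)) = Pow(Rational(1447723129, 1115136), Rational(1, 2)) = Mul(Rational(1, 1056), Pow(1447723129, Rational(1, 2)))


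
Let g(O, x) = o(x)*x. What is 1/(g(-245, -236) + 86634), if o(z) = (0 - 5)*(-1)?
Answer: 1/85454 ≈ 1.1702e-5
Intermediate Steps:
o(z) = 5 (o(z) = -5*(-1) = 5)
g(O, x) = 5*x
1/(g(-245, -236) + 86634) = 1/(5*(-236) + 86634) = 1/(-1180 + 86634) = 1/85454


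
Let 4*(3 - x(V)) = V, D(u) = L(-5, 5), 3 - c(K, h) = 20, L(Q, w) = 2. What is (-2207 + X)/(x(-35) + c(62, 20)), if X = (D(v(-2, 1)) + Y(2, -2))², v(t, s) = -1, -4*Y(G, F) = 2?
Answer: 8819/21 ≈ 419.95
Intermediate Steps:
Y(G, F) = -½ (Y(G, F) = -¼*2 = -½)
c(K, h) = -17 (c(K, h) = 3 - 1*20 = 3 - 20 = -17)
D(u) = 2
x(V) = 3 - V/4
X = 9/4 (X = (2 - ½)² = (3/2)² = 9/4 ≈ 2.2500)
(-2207 + X)/(x(-35) + c(62, 20)) = (-2207 + 9/4)/((3 - ¼*(-35)) - 17) = -8819/(4*((3 + 35/4) - 17)) = -8819/(4*(47/4 - 17)) = -8819/(4*(-21/4)) = -8819/4*(-4/21) = 8819/21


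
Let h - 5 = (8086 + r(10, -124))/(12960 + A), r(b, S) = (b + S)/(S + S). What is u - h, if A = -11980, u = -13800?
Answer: -1678586321/121520 ≈ -13813.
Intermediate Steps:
r(b, S) = (S + b)/(2*S) (r(b, S) = (S + b)/((2*S)) = (S + b)*(1/(2*S)) = (S + b)/(2*S))
h = 1610321/121520 (h = 5 + (8086 + (1/2)*(-124 + 10)/(-124))/(12960 - 11980) = 5 + (8086 + (1/2)*(-1/124)*(-114))/980 = 5 + (8086 + 57/124)*(1/980) = 5 + (1002721/124)*(1/980) = 5 + 1002721/121520 = 1610321/121520 ≈ 13.251)
u - h = -13800 - 1*1610321/121520 = -13800 - 1610321/121520 = -1678586321/121520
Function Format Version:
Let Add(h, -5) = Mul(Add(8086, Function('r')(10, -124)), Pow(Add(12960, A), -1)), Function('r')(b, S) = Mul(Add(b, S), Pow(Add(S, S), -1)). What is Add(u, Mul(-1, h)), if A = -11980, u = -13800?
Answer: Rational(-1678586321, 121520) ≈ -13813.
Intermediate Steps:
Function('r')(b, S) = Mul(Rational(1, 2), Pow(S, -1), Add(S, b)) (Function('r')(b, S) = Mul(Add(S, b), Pow(Mul(2, S), -1)) = Mul(Add(S, b), Mul(Rational(1, 2), Pow(S, -1))) = Mul(Rational(1, 2), Pow(S, -1), Add(S, b)))
h = Rational(1610321, 121520) (h = Add(5, Mul(Add(8086, Mul(Rational(1, 2), Pow(-124, -1), Add(-124, 10))), Pow(Add(12960, -11980), -1))) = Add(5, Mul(Add(8086, Mul(Rational(1, 2), Rational(-1, 124), -114)), Pow(980, -1))) = Add(5, Mul(Add(8086, Rational(57, 124)), Rational(1, 980))) = Add(5, Mul(Rational(1002721, 124), Rational(1, 980))) = Add(5, Rational(1002721, 121520)) = Rational(1610321, 121520) ≈ 13.251)
Add(u, Mul(-1, h)) = Add(-13800, Mul(-1, Rational(1610321, 121520))) = Add(-13800, Rational(-1610321, 121520)) = Rational(-1678586321, 121520)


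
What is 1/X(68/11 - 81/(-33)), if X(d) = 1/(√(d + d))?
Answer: √2090/11 ≈ 4.1560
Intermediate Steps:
X(d) = √2/(2*√d) (X(d) = 1/(√(2*d)) = 1/(√2*√d) = √2/(2*√d))
1/X(68/11 - 81/(-33)) = 1/(√2/(2*√(68/11 - 81/(-33)))) = 1/(√2/(2*√(68*(1/11) - 81*(-1/33)))) = 1/(√2/(2*√(68/11 + 27/11))) = 1/(√2/(2*√(95/11))) = 1/(√2*(√1045/95)/2) = 1/(√2090/190) = √2090/11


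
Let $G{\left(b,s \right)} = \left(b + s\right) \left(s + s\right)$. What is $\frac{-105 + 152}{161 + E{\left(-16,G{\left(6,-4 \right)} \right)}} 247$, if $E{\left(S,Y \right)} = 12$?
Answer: $\frac{11609}{173} \approx 67.104$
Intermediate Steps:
$G{\left(b,s \right)} = 2 s \left(b + s\right)$ ($G{\left(b,s \right)} = \left(b + s\right) 2 s = 2 s \left(b + s\right)$)
$\frac{-105 + 152}{161 + E{\left(-16,G{\left(6,-4 \right)} \right)}} 247 = \frac{-105 + 152}{161 + 12} \cdot 247 = \frac{47}{173} \cdot 247 = \frac{11609}{173}$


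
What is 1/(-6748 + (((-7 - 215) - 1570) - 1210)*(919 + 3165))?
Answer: -1/12266916 ≈ -8.1520e-8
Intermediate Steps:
1/(-6748 + (((-7 - 215) - 1570) - 1210)*(919 + 3165)) = 1/(-6748 + ((-222 - 1570) - 1210)*4084) = 1/(-6748 + (-1792 - 1210)*4084) = 1/(-6748 - 3002*4084) = 1/(-6748 - 12260168) = 1/(-12266916) = -1/12266916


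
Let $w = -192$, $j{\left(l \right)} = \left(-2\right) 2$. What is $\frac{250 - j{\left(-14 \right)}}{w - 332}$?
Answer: $- \frac{127}{262} \approx -0.48473$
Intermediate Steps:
$j{\left(l \right)} = -4$
$\frac{250 - j{\left(-14 \right)}}{w - 332} = \frac{250 - -4}{-192 - 332} = \frac{250 + 4}{-524} = 254 \left(- \frac{1}{524}\right) = - \frac{127}{262}$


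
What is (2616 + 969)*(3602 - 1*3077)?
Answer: 1882125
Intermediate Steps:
(2616 + 969)*(3602 - 1*3077) = 3585*(3602 - 3077) = 3585*525 = 1882125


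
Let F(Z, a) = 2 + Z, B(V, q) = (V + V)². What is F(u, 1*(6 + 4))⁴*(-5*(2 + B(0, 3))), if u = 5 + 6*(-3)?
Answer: -146410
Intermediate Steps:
u = -13 (u = 5 - 18 = -13)
B(V, q) = 4*V² (B(V, q) = (2*V)² = 4*V²)
F(u, 1*(6 + 4))⁴*(-5*(2 + B(0, 3))) = (2 - 13)⁴*(-5*(2 + 4*0²)) = (-11)⁴*(-5*(2 + 4*0)) = 14641*(-5*(2 + 0)) = 14641*(-5*2) = 14641*(-10) = -146410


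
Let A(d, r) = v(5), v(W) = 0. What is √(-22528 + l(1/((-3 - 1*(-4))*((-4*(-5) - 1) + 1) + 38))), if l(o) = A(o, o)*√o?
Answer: 32*I*√22 ≈ 150.09*I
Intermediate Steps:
A(d, r) = 0
l(o) = 0 (l(o) = 0*√o = 0)
√(-22528 + l(1/((-3 - 1*(-4))*((-4*(-5) - 1) + 1) + 38))) = √(-22528 + 0) = √(-22528) = 32*I*√22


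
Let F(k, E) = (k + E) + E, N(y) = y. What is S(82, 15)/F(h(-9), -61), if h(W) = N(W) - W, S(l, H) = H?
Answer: -15/122 ≈ -0.12295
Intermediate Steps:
h(W) = 0 (h(W) = W - W = 0)
F(k, E) = k + 2*E (F(k, E) = (E + k) + E = k + 2*E)
S(82, 15)/F(h(-9), -61) = 15/(0 + 2*(-61)) = 15/(0 - 122) = 15/(-122) = 15*(-1/122) = -15/122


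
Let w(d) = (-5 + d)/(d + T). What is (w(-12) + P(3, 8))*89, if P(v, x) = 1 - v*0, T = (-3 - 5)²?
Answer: 3115/52 ≈ 59.904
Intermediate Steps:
T = 64 (T = (-8)² = 64)
P(v, x) = 1 (P(v, x) = 1 - 1*0 = 1 + 0 = 1)
w(d) = (-5 + d)/(64 + d) (w(d) = (-5 + d)/(d + 64) = (-5 + d)/(64 + d))
(w(-12) + P(3, 8))*89 = ((-5 - 12)/(64 - 12) + 1)*89 = (-17/52 + 1)*89 = (35/52)*89 = 3115/52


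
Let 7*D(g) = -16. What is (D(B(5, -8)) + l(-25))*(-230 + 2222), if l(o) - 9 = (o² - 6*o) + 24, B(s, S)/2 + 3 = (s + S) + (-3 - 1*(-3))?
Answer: 11234880/7 ≈ 1.6050e+6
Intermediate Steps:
B(s, S) = -6 + 2*S + 2*s (B(s, S) = -6 + 2*((s + S) + (-3 - 1*(-3))) = -6 + 2*((S + s) + (-3 + 3)) = -6 + 2*((S + s) + 0) = -6 + 2*(S + s) = -6 + (2*S + 2*s) = -6 + 2*S + 2*s)
D(g) = -16/7 (D(g) = (⅐)*(-16) = -16/7)
l(o) = 33 + o² - 6*o (l(o) = 9 + ((o² - 6*o) + 24) = 9 + (24 + o² - 6*o) = 33 + o² - 6*o)
(D(B(5, -8)) + l(-25))*(-230 + 2222) = (-16/7 + (33 + (-25)² - 6*(-25)))*(-230 + 2222) = (-16/7 + (33 + 625 + 150))*1992 = (-16/7 + 808)*1992 = (5640/7)*1992 = 11234880/7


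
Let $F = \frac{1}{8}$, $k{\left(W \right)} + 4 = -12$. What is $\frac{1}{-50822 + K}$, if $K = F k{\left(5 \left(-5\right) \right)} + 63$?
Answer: $- \frac{1}{50761} \approx -1.97 \cdot 10^{-5}$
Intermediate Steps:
$k{\left(W \right)} = -16$ ($k{\left(W \right)} = -4 - 12 = -16$)
$F = \frac{1}{8} \approx 0.125$
$K = 61$ ($K = \frac{1}{8} \left(-16\right) + 63 = -2 + 63 = 61$)
$\frac{1}{-50822 + K} = \frac{1}{-50822 + 61} = \frac{1}{-50761} = - \frac{1}{50761}$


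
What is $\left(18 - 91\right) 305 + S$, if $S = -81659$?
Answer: $-103924$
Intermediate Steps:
$\left(18 - 91\right) 305 + S = \left(18 - 91\right) 305 - 81659 = \left(-73\right) 305 - 81659 = -22265 - 81659 = -103924$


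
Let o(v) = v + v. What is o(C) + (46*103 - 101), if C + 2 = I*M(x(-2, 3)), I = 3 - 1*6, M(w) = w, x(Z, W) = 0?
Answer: 4633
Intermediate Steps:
I = -3 (I = 3 - 6 = -3)
C = -2 (C = -2 - 3*0 = -2 + 0 = -2)
o(v) = 2*v
o(C) + (46*103 - 101) = 2*(-2) + (46*103 - 101) = -4 + (4738 - 101) = -4 + 4637 = 4633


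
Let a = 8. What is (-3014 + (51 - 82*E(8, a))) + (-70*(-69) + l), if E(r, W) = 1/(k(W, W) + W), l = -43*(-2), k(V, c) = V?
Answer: 15583/8 ≈ 1947.9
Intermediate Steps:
l = 86
E(r, W) = 1/(2*W) (E(r, W) = 1/(W + W) = 1/(2*W))
(-3014 + (51 - 82*E(8, a))) + (-70*(-69) + l) = (-3014 + (51 - 41/8)) + (-70*(-69) + 86) = (-3014 + (51 - 41/8)) + (4830 + 86) = (-3014 + (51 - 82*1/16)) + 4916 = (-3014 + (51 - 41/8)) + 4916 = (-3014 + 367/8) + 4916 = -23745/8 + 4916 = 15583/8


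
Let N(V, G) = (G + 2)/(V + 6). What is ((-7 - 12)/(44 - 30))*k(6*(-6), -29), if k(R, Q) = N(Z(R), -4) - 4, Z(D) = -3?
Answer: 19/3 ≈ 6.3333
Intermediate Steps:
N(V, G) = (2 + G)/(6 + V)
k(R, Q) = -14/3 (k(R, Q) = (2 - 4)/(6 - 3) - 4 = -2/3 - 4 = (⅓)*(-2) - 4 = -⅔ - 4 = -14/3)
((-7 - 12)/(44 - 30))*k(6*(-6), -29) = ((-7 - 12)/(44 - 30))*(-14/3) = -19/14*(-14/3) = 19/3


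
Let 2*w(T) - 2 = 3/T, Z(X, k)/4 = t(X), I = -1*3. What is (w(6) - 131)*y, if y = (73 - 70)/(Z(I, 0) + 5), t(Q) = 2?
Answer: -1557/52 ≈ -29.942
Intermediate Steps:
I = -3
Z(X, k) = 8 (Z(X, k) = 4*2 = 8)
y = 3/13 (y = (73 - 70)/(8 + 5) = 3/13 ≈ 0.23077)
w(T) = 1 + 3/(2*T) (w(T) = 1 + (3/T)/2 = 1 + 3/(2*T))
(w(6) - 131)*y = ((3/2 + 6)/6 - 131)*(3/13) = ((1/6)*(15/2) - 131)*(3/13) = (5/4 - 131)*(3/13) = -519/4*3/13 = -1557/52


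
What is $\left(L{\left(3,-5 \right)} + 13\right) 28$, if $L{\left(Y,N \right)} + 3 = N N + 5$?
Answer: $1120$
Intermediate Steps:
$L{\left(Y,N \right)} = 2 + N^{2}$ ($L{\left(Y,N \right)} = -3 + \left(N N + 5\right) = -3 + \left(N^{2} + 5\right) = -3 + \left(5 + N^{2}\right) = 2 + N^{2}$)
$\left(L{\left(3,-5 \right)} + 13\right) 28 = \left(\left(2 + \left(-5\right)^{2}\right) + 13\right) 28 = \left(\left(2 + 25\right) + 13\right) 28 = \left(27 + 13\right) 28 = 40 \cdot 28 = 1120$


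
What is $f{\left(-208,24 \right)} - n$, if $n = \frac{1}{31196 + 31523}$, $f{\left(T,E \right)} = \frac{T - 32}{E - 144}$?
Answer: $\frac{125437}{62719} \approx 2.0$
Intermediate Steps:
$f{\left(T,E \right)} = \frac{-32 + T}{-144 + E}$
$n = \frac{1}{62719} \approx 1.5944 \cdot 10^{-5}$
$f{\left(-208,24 \right)} - n = \frac{-32 - 208}{-144 + 24} - \frac{1}{62719} = \frac{1}{-120} \left(-240\right) - \frac{1}{62719} = \left(- \frac{1}{120}\right) \left(-240\right) - \frac{1}{62719} = 2 - \frac{1}{62719} = \frac{125437}{62719}$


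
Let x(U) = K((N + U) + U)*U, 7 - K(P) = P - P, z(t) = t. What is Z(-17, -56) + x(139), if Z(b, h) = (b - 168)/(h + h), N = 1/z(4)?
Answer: 109161/112 ≈ 974.65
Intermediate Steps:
N = 1/4 ≈ 0.25000
K(P) = 7 (K(P) = 7 - (P - P) = 7 - 1*0 = 7 + 0 = 7)
Z(b, h) = (-168 + b)/(2*h) (Z(b, h) = (-168 + b)/((2*h)) = (-168 + b)*(1/(2*h)) = (-168 + b)/(2*h))
x(U) = 7*U
Z(-17, -56) + x(139) = (1/2)*(-168 - 17)/(-56) + 7*139 = (1/2)*(-1/56)*(-185) + 973 = 185/112 + 973 = 109161/112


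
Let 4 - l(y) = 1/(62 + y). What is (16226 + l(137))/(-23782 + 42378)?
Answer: 3229769/3700604 ≈ 0.87277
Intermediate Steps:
l(y) = 4 - 1/(62 + y)
(16226 + l(137))/(-23782 + 42378) = (16226 + (247 + 4*137)/(62 + 137))/(-23782 + 42378) = (16226 + (247 + 548)/199)/18596 = (16226 + (1/199)*795)*(1/18596) = (16226 + 795/199)*(1/18596) = (3229769/199)*(1/18596) = 3229769/3700604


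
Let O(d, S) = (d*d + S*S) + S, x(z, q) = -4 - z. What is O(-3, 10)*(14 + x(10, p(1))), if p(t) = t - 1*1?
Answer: 0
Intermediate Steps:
p(t) = -1 + t (p(t) = t - 1 = -1 + t)
O(d, S) = S + S² + d² (O(d, S) = (d² + S²) + S = (S² + d²) + S = S + S² + d²)
O(-3, 10)*(14 + x(10, p(1))) = (10 + 10² + (-3)²)*(14 + (-4 - 1*10)) = (10 + 100 + 9)*(14 + (-4 - 10)) = 119*(14 - 14) = 119*0 = 0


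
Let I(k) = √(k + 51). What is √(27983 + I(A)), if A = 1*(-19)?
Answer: √(27983 + 4*√2) ≈ 167.30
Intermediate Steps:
A = -19
I(k) = √(51 + k)
√(27983 + I(A)) = √(27983 + √(51 - 19)) = √(27983 + √32) = √(27983 + 4*√2)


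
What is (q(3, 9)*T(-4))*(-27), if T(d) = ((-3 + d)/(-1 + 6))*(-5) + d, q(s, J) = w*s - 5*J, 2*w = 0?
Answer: 3645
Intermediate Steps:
w = 0 (w = (½)*0 = 0)
q(s, J) = -5*J (q(s, J) = 0*s - 5*J = 0 - 5*J = -5*J)
T(d) = 3 (T(d) = ((-3 + d)/5)*(-5) + d = ((-3 + d)*(⅕))*(-5) + d = (-⅗ + d/5)*(-5) + d = (3 - d) + d = 3)
(q(3, 9)*T(-4))*(-27) = (-5*9*3)*(-27) = -45*3*(-27) = -135*(-27) = 3645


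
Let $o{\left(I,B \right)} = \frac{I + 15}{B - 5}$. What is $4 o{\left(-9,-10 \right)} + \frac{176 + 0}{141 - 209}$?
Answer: $- \frac{356}{85} \approx -4.1882$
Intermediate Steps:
$o{\left(I,B \right)} = \frac{15 + I}{-5 + B}$
$4 o{\left(-9,-10 \right)} + \frac{176 + 0}{141 - 209} = 4 \frac{15 - 9}{-5 - 10} + \frac{176 + 0}{141 - 209} = 4 \frac{1}{-15} \cdot 6 + \frac{176}{-68} = 4 \left(\left(- \frac{1}{15}\right) 6\right) + 176 \left(- \frac{1}{68}\right) = 4 \left(- \frac{2}{5}\right) - \frac{44}{17} = - \frac{8}{5} - \frac{44}{17} = - \frac{356}{85}$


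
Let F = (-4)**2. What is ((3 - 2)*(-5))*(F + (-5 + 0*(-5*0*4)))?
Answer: -55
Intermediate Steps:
F = 16
((3 - 2)*(-5))*(F + (-5 + 0*(-5*0*4))) = ((3 - 2)*(-5))*(16 + (-5 + 0*(-5*0*4))) = (1*(-5))*(16 + (-5 + 0*(0*4))) = -5*(16 + (-5 + 0*0)) = -5*(16 + (-5 + 0)) = -5*(16 - 5) = -5*11 = -55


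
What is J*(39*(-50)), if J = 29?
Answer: -56550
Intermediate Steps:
J*(39*(-50)) = 29*(39*(-50)) = 29*(-1950) = -56550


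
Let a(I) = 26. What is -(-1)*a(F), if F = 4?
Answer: 26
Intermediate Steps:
-(-1)*a(F) = -(-1)*26 = -1*(-26) = 26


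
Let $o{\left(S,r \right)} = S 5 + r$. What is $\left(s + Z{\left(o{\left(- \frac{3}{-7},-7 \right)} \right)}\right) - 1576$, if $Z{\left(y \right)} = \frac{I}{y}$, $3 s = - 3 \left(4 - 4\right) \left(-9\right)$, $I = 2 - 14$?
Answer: $- \frac{26750}{17} \approx -1573.5$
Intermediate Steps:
$I = -12$ ($I = 2 - 14 = -12$)
$o{\left(S,r \right)} = r + 5 S$ ($o{\left(S,r \right)} = 5 S + r = r + 5 S$)
$s = 0$ ($s = \frac{- 3 \left(4 - 4\right) \left(-9\right)}{3} = \frac{\left(-3\right) 0 \left(-9\right)}{3} = \frac{0 \left(-9\right)}{3} = \frac{1}{3} \cdot 0 = 0$)
$Z{\left(y \right)} = - \frac{12}{y}$
$\left(s + Z{\left(o{\left(- \frac{3}{-7},-7 \right)} \right)}\right) - 1576 = \left(0 - \frac{12}{-7 + 5 \left(- \frac{3}{-7}\right)}\right) - 1576 = \left(0 - \frac{12}{-7 + 5 \left(\left(-3\right) \left(- \frac{1}{7}\right)\right)}\right) - 1576 = \left(0 - \frac{12}{-7 + 5 \cdot \frac{3}{7}}\right) - 1576 = \left(0 - \frac{12}{-7 + \frac{15}{7}}\right) - 1576 = \left(0 - \frac{12}{- \frac{34}{7}}\right) - 1576 = \left(0 - - \frac{42}{17}\right) - 1576 = \left(0 + \frac{42}{17}\right) - 1576 = \frac{42}{17} - 1576 = - \frac{26750}{17}$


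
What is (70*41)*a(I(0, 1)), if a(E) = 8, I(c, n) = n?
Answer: 22960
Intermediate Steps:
(70*41)*a(I(0, 1)) = (70*41)*8 = 2870*8 = 22960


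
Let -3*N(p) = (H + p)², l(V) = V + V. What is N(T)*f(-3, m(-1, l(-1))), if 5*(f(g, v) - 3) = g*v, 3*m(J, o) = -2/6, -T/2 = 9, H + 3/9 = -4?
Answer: -206494/405 ≈ -509.86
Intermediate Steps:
H = -13/3 (H = -⅓ - 4 = -13/3 ≈ -4.3333)
T = -18 (T = -2*9 = -18)
l(V) = 2*V
m(J, o) = -⅑ (m(J, o) = (-2/6)/3 = (-2*⅙)/3 = (⅓)*(-⅓) = -⅑)
N(p) = -(-13/3 + p)²/3
f(g, v) = 3 + g*v/5 (f(g, v) = 3 + (g*v)/5 = 3 + g*v/5)
N(T)*f(-3, m(-1, l(-1))) = (-(-13 + 3*(-18))²/27)*(3 + (⅕)*(-3)*(-⅑)) = (-(-13 - 54)²/27)*(3 + 1/15) = -1/27*(-67)²*(46/15) = -1/27*4489*(46/15) = -4489/27*46/15 = -206494/405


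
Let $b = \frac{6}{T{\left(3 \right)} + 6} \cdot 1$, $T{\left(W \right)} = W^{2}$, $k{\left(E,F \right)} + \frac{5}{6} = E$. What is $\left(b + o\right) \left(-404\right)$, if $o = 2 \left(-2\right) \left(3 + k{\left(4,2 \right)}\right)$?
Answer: $\frac{147056}{15} \approx 9803.7$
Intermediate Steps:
$k{\left(E,F \right)} = - \frac{5}{6} + E$
$b = \frac{2}{5}$ ($b = \frac{6}{3^{2} + 6} \cdot 1 = \frac{6}{9 + 6} \cdot 1 = \frac{6}{15} \cdot 1 = 6 \cdot \frac{1}{15} \cdot 1 = \frac{2}{5} \cdot 1 = \frac{2}{5} \approx 0.4$)
$o = - \frac{74}{3}$ ($o = 2 \left(-2\right) \left(3 + \left(- \frac{5}{6} + 4\right)\right) = - 4 \left(3 + \frac{19}{6}\right) = \left(-4\right) \frac{37}{6} = - \frac{74}{3} \approx -24.667$)
$\left(b + o\right) \left(-404\right) = \left(\frac{2}{5} - \frac{74}{3}\right) \left(-404\right) = \left(- \frac{364}{15}\right) \left(-404\right) = \frac{147056}{15}$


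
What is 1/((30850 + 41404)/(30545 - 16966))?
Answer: 13579/72254 ≈ 0.18793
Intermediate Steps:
1/((30850 + 41404)/(30545 - 16966)) = 1/(72254/13579) = 13579/72254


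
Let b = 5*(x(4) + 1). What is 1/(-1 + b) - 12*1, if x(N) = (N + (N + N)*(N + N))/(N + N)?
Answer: -1114/93 ≈ -11.979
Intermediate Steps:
x(N) = (N + 4*N²)/(2*N) (x(N) = (N + (2*N)*(2*N))/((2*N)) = (N + 4*N²)*(1/(2*N)) = (N + 4*N²)/(2*N))
b = 95/2 (b = 5*((½ + 2*4) + 1) = 5*((½ + 8) + 1) = 5*(17/2 + 1) = 5*(19/2) = 95/2 ≈ 47.500)
1/(-1 + b) - 12*1 = 1/(-1 + 95/2) - 12*1 = 1/(93/2) - 12 = 2/93 - 12 = -1114/93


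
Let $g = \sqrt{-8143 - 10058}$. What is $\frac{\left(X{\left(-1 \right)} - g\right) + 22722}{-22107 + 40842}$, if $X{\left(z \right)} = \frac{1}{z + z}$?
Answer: $\frac{45443}{37470} - \frac{i \sqrt{18201}}{18735} \approx 1.2128 - 0.007201 i$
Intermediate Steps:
$g = i \sqrt{18201}$ ($g = \sqrt{-18201} = i \sqrt{18201} \approx 134.91 i$)
$X{\left(z \right)} = \frac{1}{2 z}$
$\frac{\left(X{\left(-1 \right)} - g\right) + 22722}{-22107 + 40842} = \frac{\left(\frac{1}{2 \left(-1\right)} - i \sqrt{18201}\right) + 22722}{-22107 + 40842} = \frac{\left(\frac{1}{2} \left(-1\right) - i \sqrt{18201}\right) + 22722}{18735} = \left(\left(- \frac{1}{2} - i \sqrt{18201}\right) + 22722\right) \frac{1}{18735} = \left(\frac{45443}{2} - i \sqrt{18201}\right) \frac{1}{18735} = \frac{45443}{37470} - \frac{i \sqrt{18201}}{18735}$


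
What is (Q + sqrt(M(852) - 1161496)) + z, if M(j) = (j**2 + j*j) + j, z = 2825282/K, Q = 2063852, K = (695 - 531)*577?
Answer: 97650506169/47314 + 2*sqrt(72791) ≈ 2.0644e+6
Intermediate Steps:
K = 94628 (K = 164*577 = 94628)
z = 1412641/47314 (z = 2825282/94628 = 2825282*(1/94628) = 1412641/47314 ≈ 29.857)
M(j) = j + 2*j**2 (M(j) = (j**2 + j**2) + j = 2*j**2 + j = j + 2*j**2)
(Q + sqrt(M(852) - 1161496)) + z = (2063852 + sqrt(852*(1 + 2*852) - 1161496)) + 1412641/47314 = (2063852 + sqrt(852*(1 + 1704) - 1161496)) + 1412641/47314 = (2063852 + sqrt(852*1705 - 1161496)) + 1412641/47314 = (2063852 + sqrt(1452660 - 1161496)) + 1412641/47314 = (2063852 + sqrt(291164)) + 1412641/47314 = (2063852 + 2*sqrt(72791)) + 1412641/47314 = 97650506169/47314 + 2*sqrt(72791)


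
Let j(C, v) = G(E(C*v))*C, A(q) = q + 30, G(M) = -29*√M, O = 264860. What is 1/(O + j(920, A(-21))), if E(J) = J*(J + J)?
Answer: -13243/4880136975275020 - 552276*√2/244006848763751 ≈ -3.2036e-9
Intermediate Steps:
E(J) = 2*J² (E(J) = J*(2*J) = 2*J²)
A(q) = 30 + q
j(C, v) = -29*C*√2*√(C²*v²) (j(C, v) = (-29*√2*√((C*v)²))*C = (-29*√2*√(C²*v²))*C = -29*C*√2*√(C²*v²))
1/(O + j(920, A(-21))) = 1/(264860 - 29*920*√2*√(920²*(30 - 21)²)) = 1/(264860 - 29*920*√2*√(846400*9²)) = 1/(264860 - 29*920*√2*√(846400*81)) = 1/(264860 - 29*920*√2*√68558400) = 1/(264860 - 29*920*√2*8280) = 1/(264860 - 220910400*√2)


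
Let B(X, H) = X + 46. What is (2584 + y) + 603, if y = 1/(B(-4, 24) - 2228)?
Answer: 6966781/2186 ≈ 3187.0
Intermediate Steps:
B(X, H) = 46 + X
y = -1/2186 (y = 1/((46 - 4) - 2228) = 1/(42 - 2228) = 1/(-2186) = -1/2186 ≈ -0.00045746)
(2584 + y) + 603 = (2584 - 1/2186) + 603 = 5648623/2186 + 603 = 6966781/2186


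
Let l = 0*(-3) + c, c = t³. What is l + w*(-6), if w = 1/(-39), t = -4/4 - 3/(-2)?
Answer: 29/104 ≈ 0.27885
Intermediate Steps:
t = ½ (t = -4*¼ - 3*(-½) = -1 + 3/2 = ½ ≈ 0.50000)
c = ⅛ (c = (½)³ = ⅛ ≈ 0.12500)
w = -1/39 ≈ -0.025641
l = ⅛ (l = 0*(-3) + ⅛ = 0 + ⅛ = ⅛ ≈ 0.12500)
l + w*(-6) = ⅛ - 1/39*(-6) = ⅛ + 2/13 = 29/104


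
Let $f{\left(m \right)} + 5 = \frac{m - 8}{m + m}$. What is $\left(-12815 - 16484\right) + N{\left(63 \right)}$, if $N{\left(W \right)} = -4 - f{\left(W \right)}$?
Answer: $- \frac{3691603}{126} \approx -29298.0$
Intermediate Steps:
$f{\left(m \right)} = -5 + \frac{-8 + m}{2 m}$ ($f{\left(m \right)} = -5 + \frac{m - 8}{m + m} = -5 + \frac{-8 + m}{2 m}$)
$N{\left(W \right)} = \frac{1}{2} + \frac{4}{W}$ ($N{\left(W \right)} = -4 - \left(- \frac{9}{2} - \frac{4}{W}\right) = -4 + \left(\frac{9}{2} + \frac{4}{W}\right) = \frac{1}{2} + \frac{4}{W}$)
$\left(-12815 - 16484\right) + N{\left(63 \right)} = \left(-12815 - 16484\right) + \frac{8 + 63}{2 \cdot 63} = -29299 + \frac{1}{2} \cdot \frac{1}{63} \cdot 71 = -29299 + \frac{71}{126} = - \frac{3691603}{126}$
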